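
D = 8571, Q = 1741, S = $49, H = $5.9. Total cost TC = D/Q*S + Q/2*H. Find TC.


TC = 8571/1741 * 49 + 1741/2 * 5.9

$5377.18


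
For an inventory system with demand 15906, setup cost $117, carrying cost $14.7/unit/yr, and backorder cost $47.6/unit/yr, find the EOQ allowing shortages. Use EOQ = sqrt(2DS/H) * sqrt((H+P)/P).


Formula: EOQ* = sqrt(2DS/H) * sqrt((H+P)/P)
Base EOQ = sqrt(2*15906*117/14.7) = 503.19 units
Correction = sqrt((14.7+47.6)/47.6) = 1.14404
EOQ* = 503.19 * 1.14404 = 575.7 units

575.7 units


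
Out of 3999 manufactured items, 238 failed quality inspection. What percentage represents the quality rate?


Formula: Quality Rate = Good Pieces / Total Pieces * 100
Good pieces = 3999 - 238 = 3761
QR = 3761 / 3999 * 100 = 94.0%

94.0%


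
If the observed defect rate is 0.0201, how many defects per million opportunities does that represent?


DPMO = defect_rate * 1000000 = 0.0201 * 1000000

20100


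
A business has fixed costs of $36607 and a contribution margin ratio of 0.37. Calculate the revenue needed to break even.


Formula: BER = Fixed Costs / Contribution Margin Ratio
BER = $36607 / 0.37
BER = $98937.84 (to the nearest cent)

$98937.84


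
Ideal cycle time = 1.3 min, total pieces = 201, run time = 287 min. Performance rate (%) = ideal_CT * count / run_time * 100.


Formula: Performance = (Ideal CT * Total Count) / Run Time * 100
Ideal output time = 1.3 * 201 = 261.3 min
Performance = 261.3 / 287 * 100 = 91.0%

91.0%


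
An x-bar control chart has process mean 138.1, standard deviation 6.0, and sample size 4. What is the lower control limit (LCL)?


LCL = 138.1 - 3 * 6.0 / sqrt(4)

129.1


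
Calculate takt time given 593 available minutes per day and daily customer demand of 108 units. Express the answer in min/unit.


Formula: Takt Time = Available Production Time / Customer Demand
Takt = 593 min/day / 108 units/day
Takt = 5.49 min/unit

5.49 min/unit


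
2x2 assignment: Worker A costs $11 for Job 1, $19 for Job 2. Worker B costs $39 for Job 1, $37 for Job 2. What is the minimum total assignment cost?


Option 1: A->1 + B->2 = $11 + $37 = $48
Option 2: A->2 + B->1 = $19 + $39 = $58
Min cost = min($48, $58) = $48

$48


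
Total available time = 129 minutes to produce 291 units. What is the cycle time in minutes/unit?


Formula: CT = Available Time / Number of Units
CT = 129 min / 291 units
CT = 0.44 min/unit

0.44 min/unit


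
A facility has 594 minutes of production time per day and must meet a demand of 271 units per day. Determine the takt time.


Formula: Takt Time = Available Production Time / Customer Demand
Takt = 594 min/day / 271 units/day
Takt = 2.19 min/unit

2.19 min/unit


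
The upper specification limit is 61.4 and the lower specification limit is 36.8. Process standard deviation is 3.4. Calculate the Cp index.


Cp = (61.4 - 36.8) / (6 * 3.4)

1.21


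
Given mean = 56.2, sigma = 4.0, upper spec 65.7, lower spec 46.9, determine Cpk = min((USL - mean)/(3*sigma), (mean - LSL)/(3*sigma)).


Cpu = (65.7 - 56.2) / (3 * 4.0) = 0.79
Cpl = (56.2 - 46.9) / (3 * 4.0) = 0.78
Cpk = min(0.79, 0.78) = 0.78

0.78


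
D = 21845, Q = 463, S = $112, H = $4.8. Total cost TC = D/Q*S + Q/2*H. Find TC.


TC = 21845/463 * 112 + 463/2 * 4.8

$6395.52


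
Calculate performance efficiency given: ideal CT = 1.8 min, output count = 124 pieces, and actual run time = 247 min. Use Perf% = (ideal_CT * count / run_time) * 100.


Formula: Performance = (Ideal CT * Total Count) / Run Time * 100
Ideal output time = 1.8 * 124 = 223.2 min
Performance = 223.2 / 247 * 100 = 90.4%

90.4%


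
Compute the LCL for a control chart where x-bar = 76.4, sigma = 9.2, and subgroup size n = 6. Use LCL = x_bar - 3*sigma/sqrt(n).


LCL = 76.4 - 3 * 9.2 / sqrt(6)

65.13


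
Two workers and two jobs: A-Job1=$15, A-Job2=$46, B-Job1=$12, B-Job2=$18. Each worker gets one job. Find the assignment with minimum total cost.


Option 1: A->1 + B->2 = $15 + $18 = $33
Option 2: A->2 + B->1 = $46 + $12 = $58
Min cost = min($33, $58) = $33

$33


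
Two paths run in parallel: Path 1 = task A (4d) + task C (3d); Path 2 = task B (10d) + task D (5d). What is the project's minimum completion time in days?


Path 1 = 4 + 3 = 7 days
Path 2 = 10 + 5 = 15 days
Duration = max(7, 15) = 15 days

15 days


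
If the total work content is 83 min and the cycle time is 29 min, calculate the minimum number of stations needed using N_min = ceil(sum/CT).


Formula: N_min = ceil(Sum of Task Times / Cycle Time)
N_min = ceil(83 min / 29 min) = ceil(2.8621)
N_min = 3 stations

3


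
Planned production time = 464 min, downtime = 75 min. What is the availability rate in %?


Formula: Availability = (Planned Time - Downtime) / Planned Time * 100
Uptime = 464 - 75 = 389 min
Availability = 389 / 464 * 100 = 83.8%

83.8%


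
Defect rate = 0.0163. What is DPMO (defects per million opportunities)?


DPMO = defect_rate * 1000000 = 0.0163 * 1000000

16300


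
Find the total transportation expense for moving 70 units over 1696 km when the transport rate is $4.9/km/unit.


TC = dist * cost * units = 1696 * 4.9 * 70 = $581728.00

$581728.00


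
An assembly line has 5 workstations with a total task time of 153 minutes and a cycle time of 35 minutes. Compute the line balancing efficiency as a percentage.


Formula: Efficiency = Sum of Task Times / (N_stations * CT) * 100
Total station capacity = 5 stations * 35 min = 175 min
Efficiency = 153 / 175 * 100 = 87.4%

87.4%


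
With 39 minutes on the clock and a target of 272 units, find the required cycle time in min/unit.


Formula: CT = Available Time / Number of Units
CT = 39 min / 272 units
CT = 0.14 min/unit

0.14 min/unit


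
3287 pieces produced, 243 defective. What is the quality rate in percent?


Formula: Quality Rate = Good Pieces / Total Pieces * 100
Good pieces = 3287 - 243 = 3044
QR = 3044 / 3287 * 100 = 92.6%

92.6%


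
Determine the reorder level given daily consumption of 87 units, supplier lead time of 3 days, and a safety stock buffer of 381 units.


Formula: ROP = (Daily Demand * Lead Time) + Safety Stock
Demand during lead time = 87 * 3 = 261 units
ROP = 261 + 381 = 642 units

642 units


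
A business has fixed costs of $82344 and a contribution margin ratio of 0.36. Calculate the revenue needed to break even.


Formula: BER = Fixed Costs / Contribution Margin Ratio
BER = $82344 / 0.36
BER = $228733.33 (to the nearest cent)

$228733.33


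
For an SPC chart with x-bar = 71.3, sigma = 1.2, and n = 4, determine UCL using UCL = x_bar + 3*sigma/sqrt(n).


UCL = 71.3 + 3 * 1.2 / sqrt(4)

73.1


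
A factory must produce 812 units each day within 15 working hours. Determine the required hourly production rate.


Formula: Production Rate = Daily Demand / Available Hours
Rate = 812 units/day / 15 hours/day
Rate = 54.1 units/hour

54.1 units/hour


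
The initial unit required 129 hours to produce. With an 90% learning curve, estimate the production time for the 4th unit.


Formula: T_n = T_1 * (learning_rate)^(log2(n)) where learning_rate = rate/100
Doublings = log2(4) = 2
T_n = 129 * 0.9^2
T_n = 129 * 0.81 = 104.5 hours

104.5 hours


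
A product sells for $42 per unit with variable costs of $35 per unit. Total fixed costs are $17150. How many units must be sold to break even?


Formula: BEQ = Fixed Costs / (Price - Variable Cost)
Contribution margin = $42 - $35 = $7/unit
BEQ = ceil($17150 / $7/unit) = ceil(2450.0) = 2450 units

2450 units


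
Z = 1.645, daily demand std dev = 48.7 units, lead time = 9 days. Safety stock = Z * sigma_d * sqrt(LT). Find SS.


Formula: SS = z * sigma_d * sqrt(LT)
sqrt(LT) = sqrt(9) = 3.0
SS = 1.645 * 48.7 * 3.0
SS = 240.3 units

240.3 units


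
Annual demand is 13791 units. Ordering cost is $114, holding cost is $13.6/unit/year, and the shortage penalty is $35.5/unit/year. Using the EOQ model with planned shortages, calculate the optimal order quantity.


Formula: EOQ* = sqrt(2DS/H) * sqrt((H+P)/P)
Base EOQ = sqrt(2*13791*114/13.6) = 480.83 units
Correction = sqrt((13.6+35.5)/35.5) = 1.17605
EOQ* = 480.83 * 1.17605 = 565.5 units

565.5 units


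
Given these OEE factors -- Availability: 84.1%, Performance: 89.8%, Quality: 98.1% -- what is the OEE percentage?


Formula: OEE = Availability * Performance * Quality / 10000
A * P = 84.1% * 89.8% / 100 = 75.52%
OEE = 75.52% * 98.1% / 100 = 74.1%

74.1%


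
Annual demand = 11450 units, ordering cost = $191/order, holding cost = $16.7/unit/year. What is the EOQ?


Formula: EOQ = sqrt(2 * D * S / H)
Numerator: 2 * 11450 * 191 = 4373900
2DS/H = 4373900 / 16.7 = 261910.2
EOQ = sqrt(261910.2) = 511.8 units

511.8 units


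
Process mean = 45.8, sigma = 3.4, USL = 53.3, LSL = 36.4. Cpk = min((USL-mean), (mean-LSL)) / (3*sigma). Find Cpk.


Cpu = (53.3 - 45.8) / (3 * 3.4) = 0.74
Cpl = (45.8 - 36.4) / (3 * 3.4) = 0.92
Cpk = min(0.74, 0.92) = 0.74

0.74


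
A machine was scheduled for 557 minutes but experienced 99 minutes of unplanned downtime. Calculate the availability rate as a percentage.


Formula: Availability = (Planned Time - Downtime) / Planned Time * 100
Uptime = 557 - 99 = 458 min
Availability = 458 / 557 * 100 = 82.2%

82.2%


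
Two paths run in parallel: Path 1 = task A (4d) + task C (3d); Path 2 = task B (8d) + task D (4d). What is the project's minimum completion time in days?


Path 1 = 4 + 3 = 7 days
Path 2 = 8 + 4 = 12 days
Duration = max(7, 12) = 12 days

12 days


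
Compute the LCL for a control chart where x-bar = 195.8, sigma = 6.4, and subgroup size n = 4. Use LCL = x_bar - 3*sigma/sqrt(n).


LCL = 195.8 - 3 * 6.4 / sqrt(4)

186.2


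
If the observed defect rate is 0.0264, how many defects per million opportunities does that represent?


DPMO = defect_rate * 1000000 = 0.0264 * 1000000

26400


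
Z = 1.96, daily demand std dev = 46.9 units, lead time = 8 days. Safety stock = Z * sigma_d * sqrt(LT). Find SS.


Formula: SS = z * sigma_d * sqrt(LT)
sqrt(LT) = sqrt(8) = 2.8284
SS = 1.96 * 46.9 * 2.8284
SS = 260.0 units

260.0 units


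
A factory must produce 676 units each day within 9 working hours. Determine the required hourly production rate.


Formula: Production Rate = Daily Demand / Available Hours
Rate = 676 units/day / 9 hours/day
Rate = 75.1 units/hour

75.1 units/hour


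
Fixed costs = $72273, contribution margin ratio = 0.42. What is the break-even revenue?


Formula: BER = Fixed Costs / Contribution Margin Ratio
BER = $72273 / 0.42
BER = $172078.57 (to the nearest cent)

$172078.57


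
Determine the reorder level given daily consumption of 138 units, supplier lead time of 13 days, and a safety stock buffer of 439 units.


Formula: ROP = (Daily Demand * Lead Time) + Safety Stock
Demand during lead time = 138 * 13 = 1794 units
ROP = 1794 + 439 = 2233 units

2233 units


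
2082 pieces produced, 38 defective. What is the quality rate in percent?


Formula: Quality Rate = Good Pieces / Total Pieces * 100
Good pieces = 2082 - 38 = 2044
QR = 2044 / 2082 * 100 = 98.2%

98.2%


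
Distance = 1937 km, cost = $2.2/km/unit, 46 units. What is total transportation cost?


TC = dist * cost * units = 1937 * 2.2 * 46 = $196024.40

$196024.40


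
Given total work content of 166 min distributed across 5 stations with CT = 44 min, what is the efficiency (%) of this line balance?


Formula: Efficiency = Sum of Task Times / (N_stations * CT) * 100
Total station capacity = 5 stations * 44 min = 220 min
Efficiency = 166 / 220 * 100 = 75.5%

75.5%


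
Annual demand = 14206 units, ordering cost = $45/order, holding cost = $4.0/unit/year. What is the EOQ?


Formula: EOQ = sqrt(2 * D * S / H)
Numerator: 2 * 14206 * 45 = 1278540
2DS/H = 1278540 / 4.0 = 319635.0
EOQ = sqrt(319635.0) = 565.4 units

565.4 units


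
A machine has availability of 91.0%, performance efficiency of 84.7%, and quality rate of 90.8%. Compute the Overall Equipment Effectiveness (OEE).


Formula: OEE = Availability * Performance * Quality / 10000
A * P = 91.0% * 84.7% / 100 = 77.08%
OEE = 77.08% * 90.8% / 100 = 70.0%

70.0%


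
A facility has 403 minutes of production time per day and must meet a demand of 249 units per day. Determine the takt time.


Formula: Takt Time = Available Production Time / Customer Demand
Takt = 403 min/day / 249 units/day
Takt = 1.62 min/unit

1.62 min/unit


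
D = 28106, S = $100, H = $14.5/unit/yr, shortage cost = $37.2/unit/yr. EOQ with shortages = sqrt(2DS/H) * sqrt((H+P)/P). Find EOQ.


Formula: EOQ* = sqrt(2DS/H) * sqrt((H+P)/P)
Base EOQ = sqrt(2*28106*100/14.5) = 622.63 units
Correction = sqrt((14.5+37.2)/37.2) = 1.17889
EOQ* = 622.63 * 1.17889 = 734.0 units

734.0 units


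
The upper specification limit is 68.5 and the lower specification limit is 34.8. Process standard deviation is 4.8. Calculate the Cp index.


Cp = (68.5 - 34.8) / (6 * 4.8)

1.17


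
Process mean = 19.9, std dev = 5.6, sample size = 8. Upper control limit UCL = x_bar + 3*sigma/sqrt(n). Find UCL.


UCL = 19.9 + 3 * 5.6 / sqrt(8)

25.84


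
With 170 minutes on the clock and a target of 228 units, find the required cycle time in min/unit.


Formula: CT = Available Time / Number of Units
CT = 170 min / 228 units
CT = 0.75 min/unit

0.75 min/unit


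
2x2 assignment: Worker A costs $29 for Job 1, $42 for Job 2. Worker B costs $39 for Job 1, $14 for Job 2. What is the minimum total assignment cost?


Option 1: A->1 + B->2 = $29 + $14 = $43
Option 2: A->2 + B->1 = $42 + $39 = $81
Min cost = min($43, $81) = $43

$43


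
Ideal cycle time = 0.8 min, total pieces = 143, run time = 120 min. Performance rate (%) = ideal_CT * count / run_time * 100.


Formula: Performance = (Ideal CT * Total Count) / Run Time * 100
Ideal output time = 0.8 * 143 = 114.4 min
Performance = 114.4 / 120 * 100 = 95.3%

95.3%


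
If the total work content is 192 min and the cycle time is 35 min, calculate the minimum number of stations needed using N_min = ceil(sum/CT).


Formula: N_min = ceil(Sum of Task Times / Cycle Time)
N_min = ceil(192 min / 35 min) = ceil(5.4857)
N_min = 6 stations

6


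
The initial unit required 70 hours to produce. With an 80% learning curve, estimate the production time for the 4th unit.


Formula: T_n = T_1 * (learning_rate)^(log2(n)) where learning_rate = rate/100
Doublings = log2(4) = 2
T_n = 70 * 0.8^2
T_n = 70 * 0.64 = 44.8 hours

44.8 hours


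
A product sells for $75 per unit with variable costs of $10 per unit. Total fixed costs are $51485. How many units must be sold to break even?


Formula: BEQ = Fixed Costs / (Price - Variable Cost)
Contribution margin = $75 - $10 = $65/unit
BEQ = ceil($51485 / $65/unit) = ceil(792.08) = 793 units

793 units


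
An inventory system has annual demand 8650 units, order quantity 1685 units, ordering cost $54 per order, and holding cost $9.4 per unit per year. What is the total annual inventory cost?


TC = 8650/1685 * 54 + 1685/2 * 9.4

$8196.71


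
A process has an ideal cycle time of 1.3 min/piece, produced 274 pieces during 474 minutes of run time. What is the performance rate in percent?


Formula: Performance = (Ideal CT * Total Count) / Run Time * 100
Ideal output time = 1.3 * 274 = 356.2 min
Performance = 356.2 / 474 * 100 = 75.1%

75.1%


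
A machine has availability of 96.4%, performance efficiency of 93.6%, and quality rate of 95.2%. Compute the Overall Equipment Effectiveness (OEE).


Formula: OEE = Availability * Performance * Quality / 10000
A * P = 96.4% * 93.6% / 100 = 90.23%
OEE = 90.23% * 95.2% / 100 = 85.9%

85.9%


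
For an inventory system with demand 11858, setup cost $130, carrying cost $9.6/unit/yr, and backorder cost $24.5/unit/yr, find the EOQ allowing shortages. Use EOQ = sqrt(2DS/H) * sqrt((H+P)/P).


Formula: EOQ* = sqrt(2DS/H) * sqrt((H+P)/P)
Base EOQ = sqrt(2*11858*130/9.6) = 566.7 units
Correction = sqrt((9.6+24.5)/24.5) = 1.17976
EOQ* = 566.7 * 1.17976 = 668.6 units

668.6 units


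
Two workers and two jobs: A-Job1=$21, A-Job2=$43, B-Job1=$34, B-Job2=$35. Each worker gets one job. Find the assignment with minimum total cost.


Option 1: A->1 + B->2 = $21 + $35 = $56
Option 2: A->2 + B->1 = $43 + $34 = $77
Min cost = min($56, $77) = $56

$56


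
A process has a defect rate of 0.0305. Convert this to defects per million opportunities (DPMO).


DPMO = defect_rate * 1000000 = 0.0305 * 1000000

30500


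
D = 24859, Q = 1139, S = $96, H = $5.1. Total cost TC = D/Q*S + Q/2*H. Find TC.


TC = 24859/1139 * 96 + 1139/2 * 5.1

$4999.68


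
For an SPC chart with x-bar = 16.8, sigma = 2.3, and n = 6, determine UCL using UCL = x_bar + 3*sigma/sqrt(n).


UCL = 16.8 + 3 * 2.3 / sqrt(6)

19.62


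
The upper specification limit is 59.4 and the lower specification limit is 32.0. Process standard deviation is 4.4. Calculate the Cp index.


Cp = (59.4 - 32.0) / (6 * 4.4)

1.04


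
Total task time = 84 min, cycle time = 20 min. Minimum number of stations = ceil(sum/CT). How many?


Formula: N_min = ceil(Sum of Task Times / Cycle Time)
N_min = ceil(84 min / 20 min) = ceil(4.2)
N_min = 5 stations

5


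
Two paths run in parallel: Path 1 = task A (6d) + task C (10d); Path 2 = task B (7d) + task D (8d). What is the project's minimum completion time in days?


Path 1 = 6 + 10 = 16 days
Path 2 = 7 + 8 = 15 days
Duration = max(16, 15) = 16 days

16 days


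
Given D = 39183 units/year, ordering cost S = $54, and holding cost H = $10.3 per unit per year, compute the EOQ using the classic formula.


Formula: EOQ = sqrt(2 * D * S / H)
Numerator: 2 * 39183 * 54 = 4231764
2DS/H = 4231764 / 10.3 = 410850.9
EOQ = sqrt(410850.9) = 641.0 units

641.0 units


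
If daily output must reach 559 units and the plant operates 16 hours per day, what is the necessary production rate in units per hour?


Formula: Production Rate = Daily Demand / Available Hours
Rate = 559 units/day / 16 hours/day
Rate = 34.9 units/hour

34.9 units/hour


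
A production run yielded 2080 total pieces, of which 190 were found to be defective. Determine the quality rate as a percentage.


Formula: Quality Rate = Good Pieces / Total Pieces * 100
Good pieces = 2080 - 190 = 1890
QR = 1890 / 2080 * 100 = 90.9%

90.9%


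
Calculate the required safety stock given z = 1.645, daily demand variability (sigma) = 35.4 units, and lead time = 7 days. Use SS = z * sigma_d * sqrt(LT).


Formula: SS = z * sigma_d * sqrt(LT)
sqrt(LT) = sqrt(7) = 2.6458
SS = 1.645 * 35.4 * 2.6458
SS = 154.1 units

154.1 units


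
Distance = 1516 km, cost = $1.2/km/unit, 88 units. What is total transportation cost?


TC = dist * cost * units = 1516 * 1.2 * 88 = $160089.60

$160089.60


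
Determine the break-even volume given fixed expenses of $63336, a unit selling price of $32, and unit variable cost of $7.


Formula: BEQ = Fixed Costs / (Price - Variable Cost)
Contribution margin = $32 - $7 = $25/unit
BEQ = ceil($63336 / $25/unit) = ceil(2533.44) = 2534 units

2534 units


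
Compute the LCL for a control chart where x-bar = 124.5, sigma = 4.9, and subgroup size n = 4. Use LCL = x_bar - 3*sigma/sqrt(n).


LCL = 124.5 - 3 * 4.9 / sqrt(4)

117.15


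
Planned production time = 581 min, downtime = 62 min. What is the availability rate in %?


Formula: Availability = (Planned Time - Downtime) / Planned Time * 100
Uptime = 581 - 62 = 519 min
Availability = 519 / 581 * 100 = 89.3%

89.3%


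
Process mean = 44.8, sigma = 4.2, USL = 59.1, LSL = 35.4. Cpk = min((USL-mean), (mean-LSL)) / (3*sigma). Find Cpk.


Cpu = (59.1 - 44.8) / (3 * 4.2) = 1.13
Cpl = (44.8 - 35.4) / (3 * 4.2) = 0.75
Cpk = min(1.13, 0.75) = 0.75

0.75


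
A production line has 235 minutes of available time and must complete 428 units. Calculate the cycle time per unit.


Formula: CT = Available Time / Number of Units
CT = 235 min / 428 units
CT = 0.55 min/unit

0.55 min/unit


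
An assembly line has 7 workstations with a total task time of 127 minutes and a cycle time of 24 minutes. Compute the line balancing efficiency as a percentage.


Formula: Efficiency = Sum of Task Times / (N_stations * CT) * 100
Total station capacity = 7 stations * 24 min = 168 min
Efficiency = 127 / 168 * 100 = 75.6%

75.6%


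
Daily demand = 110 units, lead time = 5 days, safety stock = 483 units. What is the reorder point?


Formula: ROP = (Daily Demand * Lead Time) + Safety Stock
Demand during lead time = 110 * 5 = 550 units
ROP = 550 + 483 = 1033 units

1033 units


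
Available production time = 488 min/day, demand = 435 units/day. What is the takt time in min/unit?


Formula: Takt Time = Available Production Time / Customer Demand
Takt = 488 min/day / 435 units/day
Takt = 1.12 min/unit

1.12 min/unit


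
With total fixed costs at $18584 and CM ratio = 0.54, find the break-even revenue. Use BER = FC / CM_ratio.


Formula: BER = Fixed Costs / Contribution Margin Ratio
BER = $18584 / 0.54
BER = $34414.81 (to the nearest cent)

$34414.81


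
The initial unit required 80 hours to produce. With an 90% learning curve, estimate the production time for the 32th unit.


Formula: T_n = T_1 * (learning_rate)^(log2(n)) where learning_rate = rate/100
Doublings = log2(32) = 5
T_n = 80 * 0.9^5
T_n = 80 * 0.5905 = 47.2 hours

47.2 hours


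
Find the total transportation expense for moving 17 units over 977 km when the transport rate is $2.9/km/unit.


TC = dist * cost * units = 977 * 2.9 * 17 = $48166.10

$48166.10


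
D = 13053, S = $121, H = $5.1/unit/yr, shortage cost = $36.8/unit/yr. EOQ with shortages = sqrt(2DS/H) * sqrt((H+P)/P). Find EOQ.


Formula: EOQ* = sqrt(2DS/H) * sqrt((H+P)/P)
Base EOQ = sqrt(2*13053*121/5.1) = 787.01 units
Correction = sqrt((5.1+36.8)/36.8) = 1.06705
EOQ* = 787.01 * 1.06705 = 839.8 units

839.8 units


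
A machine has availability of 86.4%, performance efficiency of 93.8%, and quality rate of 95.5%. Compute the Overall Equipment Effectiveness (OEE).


Formula: OEE = Availability * Performance * Quality / 10000
A * P = 86.4% * 93.8% / 100 = 81.04%
OEE = 81.04% * 95.5% / 100 = 77.4%

77.4%


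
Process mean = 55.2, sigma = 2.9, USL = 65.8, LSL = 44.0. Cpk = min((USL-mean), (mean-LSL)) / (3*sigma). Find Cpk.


Cpu = (65.8 - 55.2) / (3 * 2.9) = 1.22
Cpl = (55.2 - 44.0) / (3 * 2.9) = 1.29
Cpk = min(1.22, 1.29) = 1.22

1.22


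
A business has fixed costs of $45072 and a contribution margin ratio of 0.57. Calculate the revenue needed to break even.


Formula: BER = Fixed Costs / Contribution Margin Ratio
BER = $45072 / 0.57
BER = $79073.68 (to the nearest cent)

$79073.68


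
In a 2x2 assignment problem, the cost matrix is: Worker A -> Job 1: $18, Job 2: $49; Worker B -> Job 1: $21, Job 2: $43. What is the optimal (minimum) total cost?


Option 1: A->1 + B->2 = $18 + $43 = $61
Option 2: A->2 + B->1 = $49 + $21 = $70
Min cost = min($61, $70) = $61

$61


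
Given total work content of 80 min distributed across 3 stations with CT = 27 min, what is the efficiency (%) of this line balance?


Formula: Efficiency = Sum of Task Times / (N_stations * CT) * 100
Total station capacity = 3 stations * 27 min = 81 min
Efficiency = 80 / 81 * 100 = 98.8%

98.8%


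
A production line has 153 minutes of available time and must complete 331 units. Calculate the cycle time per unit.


Formula: CT = Available Time / Number of Units
CT = 153 min / 331 units
CT = 0.46 min/unit

0.46 min/unit


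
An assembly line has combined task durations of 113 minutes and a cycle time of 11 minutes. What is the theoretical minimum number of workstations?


Formula: N_min = ceil(Sum of Task Times / Cycle Time)
N_min = ceil(113 min / 11 min) = ceil(10.2727)
N_min = 11 stations

11


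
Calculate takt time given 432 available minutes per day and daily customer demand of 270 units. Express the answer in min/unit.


Formula: Takt Time = Available Production Time / Customer Demand
Takt = 432 min/day / 270 units/day
Takt = 1.6 min/unit

1.6 min/unit


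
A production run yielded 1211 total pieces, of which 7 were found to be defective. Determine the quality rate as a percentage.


Formula: Quality Rate = Good Pieces / Total Pieces * 100
Good pieces = 1211 - 7 = 1204
QR = 1204 / 1211 * 100 = 99.4%

99.4%


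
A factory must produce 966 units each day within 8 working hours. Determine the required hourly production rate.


Formula: Production Rate = Daily Demand / Available Hours
Rate = 966 units/day / 8 hours/day
Rate = 120.8 units/hour

120.8 units/hour


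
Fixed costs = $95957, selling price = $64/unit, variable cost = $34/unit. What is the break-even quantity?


Formula: BEQ = Fixed Costs / (Price - Variable Cost)
Contribution margin = $64 - $34 = $30/unit
BEQ = ceil($95957 / $30/unit) = ceil(3198.57) = 3199 units

3199 units


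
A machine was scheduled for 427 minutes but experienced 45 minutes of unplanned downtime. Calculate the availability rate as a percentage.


Formula: Availability = (Planned Time - Downtime) / Planned Time * 100
Uptime = 427 - 45 = 382 min
Availability = 382 / 427 * 100 = 89.5%

89.5%


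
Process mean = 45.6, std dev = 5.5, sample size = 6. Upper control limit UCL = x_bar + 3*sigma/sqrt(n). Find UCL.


UCL = 45.6 + 3 * 5.5 / sqrt(6)

52.34


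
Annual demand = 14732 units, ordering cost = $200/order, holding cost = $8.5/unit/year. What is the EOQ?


Formula: EOQ = sqrt(2 * D * S / H)
Numerator: 2 * 14732 * 200 = 5892800
2DS/H = 5892800 / 8.5 = 693270.6
EOQ = sqrt(693270.6) = 832.6 units

832.6 units


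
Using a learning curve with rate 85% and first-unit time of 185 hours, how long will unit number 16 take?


Formula: T_n = T_1 * (learning_rate)^(log2(n)) where learning_rate = rate/100
Doublings = log2(16) = 4
T_n = 185 * 0.85^4
T_n = 185 * 0.522 = 96.6 hours

96.6 hours


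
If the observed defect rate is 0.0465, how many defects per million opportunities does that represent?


DPMO = defect_rate * 1000000 = 0.0465 * 1000000

46500


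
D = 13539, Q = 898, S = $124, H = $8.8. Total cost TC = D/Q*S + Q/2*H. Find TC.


TC = 13539/898 * 124 + 898/2 * 8.8

$5820.73


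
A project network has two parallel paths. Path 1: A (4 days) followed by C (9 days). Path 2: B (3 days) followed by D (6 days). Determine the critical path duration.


Path 1 = 4 + 9 = 13 days
Path 2 = 3 + 6 = 9 days
Duration = max(13, 9) = 13 days

13 days


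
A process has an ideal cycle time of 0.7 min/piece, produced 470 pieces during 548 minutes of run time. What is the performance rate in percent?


Formula: Performance = (Ideal CT * Total Count) / Run Time * 100
Ideal output time = 0.7 * 470 = 329.0 min
Performance = 329.0 / 548 * 100 = 60.0%

60.0%


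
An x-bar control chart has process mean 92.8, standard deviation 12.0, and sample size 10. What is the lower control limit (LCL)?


LCL = 92.8 - 3 * 12.0 / sqrt(10)

81.42


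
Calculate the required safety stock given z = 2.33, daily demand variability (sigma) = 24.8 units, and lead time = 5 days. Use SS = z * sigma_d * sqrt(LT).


Formula: SS = z * sigma_d * sqrt(LT)
sqrt(LT) = sqrt(5) = 2.2361
SS = 2.33 * 24.8 * 2.2361
SS = 129.2 units

129.2 units


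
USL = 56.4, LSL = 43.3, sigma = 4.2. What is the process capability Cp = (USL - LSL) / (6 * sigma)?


Cp = (56.4 - 43.3) / (6 * 4.2)

0.52


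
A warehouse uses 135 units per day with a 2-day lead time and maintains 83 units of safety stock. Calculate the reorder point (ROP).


Formula: ROP = (Daily Demand * Lead Time) + Safety Stock
Demand during lead time = 135 * 2 = 270 units
ROP = 270 + 83 = 353 units

353 units


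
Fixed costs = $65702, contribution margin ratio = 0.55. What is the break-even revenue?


Formula: BER = Fixed Costs / Contribution Margin Ratio
BER = $65702 / 0.55
BER = $119458.18 (to the nearest cent)

$119458.18


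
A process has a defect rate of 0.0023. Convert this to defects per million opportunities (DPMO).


DPMO = defect_rate * 1000000 = 0.0023 * 1000000

2300


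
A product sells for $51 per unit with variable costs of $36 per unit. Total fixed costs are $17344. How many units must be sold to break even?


Formula: BEQ = Fixed Costs / (Price - Variable Cost)
Contribution margin = $51 - $36 = $15/unit
BEQ = ceil($17344 / $15/unit) = ceil(1156.27) = 1157 units

1157 units


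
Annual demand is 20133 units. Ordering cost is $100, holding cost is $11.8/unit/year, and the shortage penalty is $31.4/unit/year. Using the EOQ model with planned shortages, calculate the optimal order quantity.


Formula: EOQ* = sqrt(2DS/H) * sqrt((H+P)/P)
Base EOQ = sqrt(2*20133*100/11.8) = 584.16 units
Correction = sqrt((11.8+31.4)/31.4) = 1.17294
EOQ* = 584.16 * 1.17294 = 685.2 units

685.2 units


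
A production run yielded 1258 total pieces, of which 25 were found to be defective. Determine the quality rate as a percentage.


Formula: Quality Rate = Good Pieces / Total Pieces * 100
Good pieces = 1258 - 25 = 1233
QR = 1233 / 1258 * 100 = 98.0%

98.0%


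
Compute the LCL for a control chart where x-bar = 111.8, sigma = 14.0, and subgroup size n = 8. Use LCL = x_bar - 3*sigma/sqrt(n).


LCL = 111.8 - 3 * 14.0 / sqrt(8)

96.95


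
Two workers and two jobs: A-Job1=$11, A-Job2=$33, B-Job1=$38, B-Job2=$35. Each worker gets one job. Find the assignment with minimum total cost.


Option 1: A->1 + B->2 = $11 + $35 = $46
Option 2: A->2 + B->1 = $33 + $38 = $71
Min cost = min($46, $71) = $46

$46


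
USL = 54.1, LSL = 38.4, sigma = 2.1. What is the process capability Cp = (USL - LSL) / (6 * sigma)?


Cp = (54.1 - 38.4) / (6 * 2.1)

1.25


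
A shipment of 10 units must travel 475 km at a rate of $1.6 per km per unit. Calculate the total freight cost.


TC = dist * cost * units = 475 * 1.6 * 10 = $7600.00

$7600.00


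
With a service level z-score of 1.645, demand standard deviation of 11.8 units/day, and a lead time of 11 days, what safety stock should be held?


Formula: SS = z * sigma_d * sqrt(LT)
sqrt(LT) = sqrt(11) = 3.3166
SS = 1.645 * 11.8 * 3.3166
SS = 64.4 units

64.4 units


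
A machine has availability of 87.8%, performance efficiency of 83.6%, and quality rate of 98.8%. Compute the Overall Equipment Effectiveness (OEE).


Formula: OEE = Availability * Performance * Quality / 10000
A * P = 87.8% * 83.6% / 100 = 73.4%
OEE = 73.4% * 98.8% / 100 = 72.5%

72.5%


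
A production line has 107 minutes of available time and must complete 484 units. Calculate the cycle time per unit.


Formula: CT = Available Time / Number of Units
CT = 107 min / 484 units
CT = 0.22 min/unit

0.22 min/unit


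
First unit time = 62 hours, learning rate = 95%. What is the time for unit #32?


Formula: T_n = T_1 * (learning_rate)^(log2(n)) where learning_rate = rate/100
Doublings = log2(32) = 5
T_n = 62 * 0.95^5
T_n = 62 * 0.7738 = 48.0 hours

48.0 hours


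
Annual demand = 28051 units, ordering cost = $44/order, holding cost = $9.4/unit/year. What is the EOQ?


Formula: EOQ = sqrt(2 * D * S / H)
Numerator: 2 * 28051 * 44 = 2468488
2DS/H = 2468488 / 9.4 = 262605.1
EOQ = sqrt(262605.1) = 512.5 units

512.5 units


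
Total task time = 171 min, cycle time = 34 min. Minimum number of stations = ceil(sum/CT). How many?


Formula: N_min = ceil(Sum of Task Times / Cycle Time)
N_min = ceil(171 min / 34 min) = ceil(5.0294)
N_min = 6 stations

6


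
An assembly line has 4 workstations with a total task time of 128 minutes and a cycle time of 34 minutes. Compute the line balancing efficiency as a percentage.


Formula: Efficiency = Sum of Task Times / (N_stations * CT) * 100
Total station capacity = 4 stations * 34 min = 136 min
Efficiency = 128 / 136 * 100 = 94.1%

94.1%


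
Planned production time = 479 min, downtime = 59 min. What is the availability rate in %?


Formula: Availability = (Planned Time - Downtime) / Planned Time * 100
Uptime = 479 - 59 = 420 min
Availability = 420 / 479 * 100 = 87.7%

87.7%


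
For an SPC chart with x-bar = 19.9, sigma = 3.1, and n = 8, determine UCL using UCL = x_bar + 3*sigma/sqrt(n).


UCL = 19.9 + 3 * 3.1 / sqrt(8)

23.19


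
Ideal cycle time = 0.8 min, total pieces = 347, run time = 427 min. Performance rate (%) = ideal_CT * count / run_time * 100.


Formula: Performance = (Ideal CT * Total Count) / Run Time * 100
Ideal output time = 0.8 * 347 = 277.6 min
Performance = 277.6 / 427 * 100 = 65.0%

65.0%


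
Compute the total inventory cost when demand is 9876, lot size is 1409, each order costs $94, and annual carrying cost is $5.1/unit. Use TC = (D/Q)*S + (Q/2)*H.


TC = 9876/1409 * 94 + 1409/2 * 5.1

$4251.82


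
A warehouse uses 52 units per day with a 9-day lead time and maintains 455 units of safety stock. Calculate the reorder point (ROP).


Formula: ROP = (Daily Demand * Lead Time) + Safety Stock
Demand during lead time = 52 * 9 = 468 units
ROP = 468 + 455 = 923 units

923 units


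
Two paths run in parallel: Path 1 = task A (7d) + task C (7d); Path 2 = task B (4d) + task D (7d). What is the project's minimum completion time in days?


Path 1 = 7 + 7 = 14 days
Path 2 = 4 + 7 = 11 days
Duration = max(14, 11) = 14 days

14 days


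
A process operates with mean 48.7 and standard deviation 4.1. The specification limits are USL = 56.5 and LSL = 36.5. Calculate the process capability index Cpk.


Cpu = (56.5 - 48.7) / (3 * 4.1) = 0.63
Cpl = (48.7 - 36.5) / (3 * 4.1) = 0.99
Cpk = min(0.63, 0.99) = 0.63

0.63


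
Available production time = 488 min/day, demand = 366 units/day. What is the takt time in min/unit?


Formula: Takt Time = Available Production Time / Customer Demand
Takt = 488 min/day / 366 units/day
Takt = 1.33 min/unit

1.33 min/unit


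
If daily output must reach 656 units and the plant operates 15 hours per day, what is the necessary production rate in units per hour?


Formula: Production Rate = Daily Demand / Available Hours
Rate = 656 units/day / 15 hours/day
Rate = 43.7 units/hour

43.7 units/hour


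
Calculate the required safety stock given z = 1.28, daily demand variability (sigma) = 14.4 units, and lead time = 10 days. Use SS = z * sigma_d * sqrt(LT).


Formula: SS = z * sigma_d * sqrt(LT)
sqrt(LT) = sqrt(10) = 3.1623
SS = 1.28 * 14.4 * 3.1623
SS = 58.3 units

58.3 units


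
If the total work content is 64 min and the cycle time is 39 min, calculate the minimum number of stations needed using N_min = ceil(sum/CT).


Formula: N_min = ceil(Sum of Task Times / Cycle Time)
N_min = ceil(64 min / 39 min) = ceil(1.641)
N_min = 2 stations

2


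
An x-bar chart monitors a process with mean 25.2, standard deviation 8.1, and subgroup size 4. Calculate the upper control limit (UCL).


UCL = 25.2 + 3 * 8.1 / sqrt(4)

37.35


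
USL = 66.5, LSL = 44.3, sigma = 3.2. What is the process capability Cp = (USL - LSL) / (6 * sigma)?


Cp = (66.5 - 44.3) / (6 * 3.2)

1.16


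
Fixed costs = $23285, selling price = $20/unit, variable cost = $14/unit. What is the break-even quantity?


Formula: BEQ = Fixed Costs / (Price - Variable Cost)
Contribution margin = $20 - $14 = $6/unit
BEQ = ceil($23285 / $6/unit) = ceil(3880.83) = 3881 units

3881 units


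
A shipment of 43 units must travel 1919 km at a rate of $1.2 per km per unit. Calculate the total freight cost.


TC = dist * cost * units = 1919 * 1.2 * 43 = $99020.40

$99020.40


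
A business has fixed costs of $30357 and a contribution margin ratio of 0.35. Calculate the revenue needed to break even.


Formula: BER = Fixed Costs / Contribution Margin Ratio
BER = $30357 / 0.35
BER = $86734.29 (to the nearest cent)

$86734.29


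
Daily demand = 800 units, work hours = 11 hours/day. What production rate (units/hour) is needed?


Formula: Production Rate = Daily Demand / Available Hours
Rate = 800 units/day / 11 hours/day
Rate = 72.7 units/hour

72.7 units/hour


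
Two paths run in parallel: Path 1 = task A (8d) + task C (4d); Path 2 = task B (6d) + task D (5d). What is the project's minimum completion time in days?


Path 1 = 8 + 4 = 12 days
Path 2 = 6 + 5 = 11 days
Duration = max(12, 11) = 12 days

12 days


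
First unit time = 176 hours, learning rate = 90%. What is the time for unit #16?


Formula: T_n = T_1 * (learning_rate)^(log2(n)) where learning_rate = rate/100
Doublings = log2(16) = 4
T_n = 176 * 0.9^4
T_n = 176 * 0.6561 = 115.5 hours

115.5 hours


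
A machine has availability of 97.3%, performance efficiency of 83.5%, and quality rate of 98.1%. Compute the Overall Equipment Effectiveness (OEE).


Formula: OEE = Availability * Performance * Quality / 10000
A * P = 97.3% * 83.5% / 100 = 81.25%
OEE = 81.25% * 98.1% / 100 = 79.7%

79.7%


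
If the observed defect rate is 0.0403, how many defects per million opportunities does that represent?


DPMO = defect_rate * 1000000 = 0.0403 * 1000000

40300


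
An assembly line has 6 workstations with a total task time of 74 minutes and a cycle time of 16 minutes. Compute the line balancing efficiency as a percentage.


Formula: Efficiency = Sum of Task Times / (N_stations * CT) * 100
Total station capacity = 6 stations * 16 min = 96 min
Efficiency = 74 / 96 * 100 = 77.1%

77.1%


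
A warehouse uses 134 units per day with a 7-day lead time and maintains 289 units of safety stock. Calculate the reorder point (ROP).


Formula: ROP = (Daily Demand * Lead Time) + Safety Stock
Demand during lead time = 134 * 7 = 938 units
ROP = 938 + 289 = 1227 units

1227 units


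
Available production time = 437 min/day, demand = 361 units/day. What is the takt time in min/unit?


Formula: Takt Time = Available Production Time / Customer Demand
Takt = 437 min/day / 361 units/day
Takt = 1.21 min/unit

1.21 min/unit


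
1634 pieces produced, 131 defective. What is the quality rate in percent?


Formula: Quality Rate = Good Pieces / Total Pieces * 100
Good pieces = 1634 - 131 = 1503
QR = 1503 / 1634 * 100 = 92.0%

92.0%


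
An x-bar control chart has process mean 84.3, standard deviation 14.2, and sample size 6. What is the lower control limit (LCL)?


LCL = 84.3 - 3 * 14.2 / sqrt(6)

66.91


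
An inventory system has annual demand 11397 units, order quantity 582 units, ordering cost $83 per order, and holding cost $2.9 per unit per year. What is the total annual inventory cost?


TC = 11397/582 * 83 + 582/2 * 2.9

$2469.25


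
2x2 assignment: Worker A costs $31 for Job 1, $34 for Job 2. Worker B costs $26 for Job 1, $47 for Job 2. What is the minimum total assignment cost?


Option 1: A->1 + B->2 = $31 + $47 = $78
Option 2: A->2 + B->1 = $34 + $26 = $60
Min cost = min($78, $60) = $60

$60


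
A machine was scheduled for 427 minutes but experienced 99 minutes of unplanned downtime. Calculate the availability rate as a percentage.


Formula: Availability = (Planned Time - Downtime) / Planned Time * 100
Uptime = 427 - 99 = 328 min
Availability = 328 / 427 * 100 = 76.8%

76.8%


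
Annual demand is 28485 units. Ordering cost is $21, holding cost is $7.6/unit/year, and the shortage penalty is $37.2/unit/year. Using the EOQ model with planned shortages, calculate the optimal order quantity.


Formula: EOQ* = sqrt(2DS/H) * sqrt((H+P)/P)
Base EOQ = sqrt(2*28485*21/7.6) = 396.76 units
Correction = sqrt((7.6+37.2)/37.2) = 1.09741
EOQ* = 396.76 * 1.09741 = 435.4 units

435.4 units


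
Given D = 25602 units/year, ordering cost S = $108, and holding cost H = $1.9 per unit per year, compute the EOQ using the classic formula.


Formula: EOQ = sqrt(2 * D * S / H)
Numerator: 2 * 25602 * 108 = 5530032
2DS/H = 5530032 / 1.9 = 2910543.2
EOQ = sqrt(2910543.2) = 1706.0 units

1706.0 units
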